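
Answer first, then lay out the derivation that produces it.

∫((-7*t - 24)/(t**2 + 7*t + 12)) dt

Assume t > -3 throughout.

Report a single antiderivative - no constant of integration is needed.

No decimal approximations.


The answer is -3*log(t + 3) - 4*log(t + 4).
Step 1. Decompose ∫((-7*t - 24)/(t**2 + 7*t + 12)) dt by partial fractions, (-7*t - 24)/(t**2 + 7*t + 12) = -4/(t + 4) - 3/(t + 3): now ∫(-3/(t + 3)) dt + ∫(-4/(t + 4)) dt.
Step 2. Evaluate the standard form [assuming t > -4]: now -4*log(t + 4) + ∫(-3/(t + 3)) dt.
Step 3. Evaluate the standard form [assuming t > -3]: now -3*log(t + 3) - 4*log(t + 4).
Answer: -3*log(t + 3) - 4*log(t + 4).


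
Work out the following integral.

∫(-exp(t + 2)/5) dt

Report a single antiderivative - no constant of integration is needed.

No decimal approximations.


Answer: -exp(t + 2)/5.


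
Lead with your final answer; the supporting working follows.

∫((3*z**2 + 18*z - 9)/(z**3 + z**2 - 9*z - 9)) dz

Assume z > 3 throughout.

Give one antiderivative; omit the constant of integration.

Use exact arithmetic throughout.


The answer is 3*log(z - 3) + 3*log(z + 1) - 3*log(z + 3).
Step 1. Decompose ∫((3*z**2 + 18*z - 9)/(z**3 + z**2 - 9*z - 9)) dz by partial fractions, (3*z**2 + 18*z - 9)/(z**3 + z**2 - 9*z - 9) = -3/(z + 3) + 3/(z + 1) + 3/(z - 3): now ∫(3/(z - 3)) dz + ∫(3/(z + 1)) dz + ∫(-3/(z + 3)) dz.
Step 2. Evaluate the standard form [assuming z > 3]: now 3*log(z - 3) + ∫(3/(z + 1)) dz + ∫(-3/(z + 3)) dz.
Step 3. Evaluate the standard form [assuming z > -3]: now 3*log(z - 3) - 3*log(z + 3) + ∫(3/(z + 1)) dz.
Step 4. Evaluate the standard form [assuming z > -1]: now 3*log(z - 3) + 3*log(z + 1) - 3*log(z + 3).
Answer: 3*log(z - 3) + 3*log(z + 1) - 3*log(z + 3).


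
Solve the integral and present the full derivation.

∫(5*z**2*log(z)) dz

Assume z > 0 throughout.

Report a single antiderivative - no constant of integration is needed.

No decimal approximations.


Step 1. Integrate ∫(5*z**2*log(z)) dz by parts with u = log(z), dv = (5*z**2) dz, so v = 5*z**3/3 [assuming z > 0]: now 5*z**3*log(z)/3 + ∫(-5*z**2/3) dz.
Step 2. Evaluate the standard form: now 5*z**3*log(z)/3 - 5*z**3/9.
Answer: 5*z**3*log(z)/3 - 5*z**3/9.


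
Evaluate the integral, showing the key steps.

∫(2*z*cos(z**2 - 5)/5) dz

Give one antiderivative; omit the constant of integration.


Step 1. Substitute u = z**2 - 5, turning ∫(2*z*cos(z**2 - 5)/5) dz into ∫(cos(u)/5) du: now ∫(cos(u)/5) du.
Step 2. Evaluate the standard form: now sin(u)/5.
Step 3. Substitute back u = z**2 - 5: now sin(z**2 - 5)/5.
Answer: sin(z**2 - 5)/5.


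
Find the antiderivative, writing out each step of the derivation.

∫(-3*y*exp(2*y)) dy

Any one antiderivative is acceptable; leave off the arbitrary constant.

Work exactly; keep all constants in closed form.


Step 1. Integrate ∫(-3*y*exp(2*y)) dy by parts with u = y, dv = (-3*exp(2*y)) dy, so v = -3*exp(2*y)/2: now -3*y*exp(2*y)/2 + ∫(3*exp(2*y)/2) dy.
Step 2. Evaluate the standard form: now -3*y*exp(2*y)/2 + 3*exp(2*y)/4.
Answer: -3*y*exp(2*y)/2 + 3*exp(2*y)/4.


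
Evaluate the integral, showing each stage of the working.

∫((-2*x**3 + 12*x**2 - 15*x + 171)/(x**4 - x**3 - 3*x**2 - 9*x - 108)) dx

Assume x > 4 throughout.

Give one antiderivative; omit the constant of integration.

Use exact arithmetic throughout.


Step 1. Decompose ∫((-2*x**3 + 12*x**2 - 15*x + 171)/(x**4 - x**3 - 3*x**2 - 9*x - 108)) dx by partial fractions, (-2*x**3 + 12*x**2 - 15*x + 171)/(x**4 - x**3 - 3*x**2 - 9*x - 108) = -3/(x**2 + 9) - 3/(x + 3) + 1/(x - 4): now ∫(1/(x - 4)) dx + ∫(-3/(x + 3)) dx + ∫(-3/(x**2 + 9)) dx.
Step 2. Evaluate the standard form [assuming x > 4]: now log(x - 4) + ∫(-3/(x + 3)) dx + ∫(-3/(x**2 + 9)) dx.
Step 3. Evaluate the standard form [assuming x > -3]: now log(x - 4) - 3*log(x + 3) + ∫(-3/(x**2 + 9)) dx.
Step 4. Evaluate the standard form: now log(x - 4) - 3*log(x + 3) - atan(x/3).
Answer: log(x - 4) - 3*log(x + 3) - atan(x/3).


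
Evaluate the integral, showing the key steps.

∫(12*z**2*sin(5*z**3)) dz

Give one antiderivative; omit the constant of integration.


Step 1. Substitute u = z**3, turning ∫(12*z**2*sin(5*z**3)) dz into ∫(4*sin(5*u)) du: now ∫(4*sin(5*u)) du.
Step 2. Evaluate the standard form: now -4*cos(5*u)/5.
Step 3. Substitute back u = z**3: now -4*cos(5*z**3)/5.
Answer: -4*cos(5*z**3)/5.


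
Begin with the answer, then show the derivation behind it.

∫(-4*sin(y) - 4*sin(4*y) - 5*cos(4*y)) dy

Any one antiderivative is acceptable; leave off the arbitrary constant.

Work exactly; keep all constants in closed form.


The answer is -5*sin(4*y)/4 + 4*cos(y) + cos(4*y).
Step 1. Rewrite: now ∫(-4*sin(y)) dy + ∫(-4*sin(4*y)) dy + ∫(-5*cos(4*y)) dy.
Step 2. Evaluate the standard form: now -5*sin(4*y)/4 + ∫(-4*sin(y)) dy + ∫(-4*sin(4*y)) dy.
Step 3. Evaluate the standard form: now -5*sin(4*y)/4 + 4*cos(y) + ∫(-4*sin(4*y)) dy.
Step 4. Evaluate the standard form: now -5*sin(4*y)/4 + 4*cos(y) + cos(4*y).
Answer: -5*sin(4*y)/4 + 4*cos(y) + cos(4*y).


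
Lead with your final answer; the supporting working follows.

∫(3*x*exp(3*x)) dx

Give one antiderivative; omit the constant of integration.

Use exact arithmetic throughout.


The answer is x*exp(3*x) - exp(3*x)/3.
Step 1. Integrate ∫(3*x*exp(3*x)) dx by parts with u = x, dv = (3*exp(3*x)) dx, so v = exp(3*x): now x*exp(3*x) + ∫(-exp(3*x)) dx.
Step 2. Evaluate the standard form: now x*exp(3*x) - exp(3*x)/3.
Answer: x*exp(3*x) - exp(3*x)/3.


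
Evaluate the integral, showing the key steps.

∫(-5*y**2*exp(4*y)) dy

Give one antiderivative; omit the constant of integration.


Step 1. Integrate ∫(-5*y**2*exp(4*y)) dy by parts with u = y**2, dv = (-5*exp(4*y)) dy, so v = -5*exp(4*y)/4: now -5*y**2*exp(4*y)/4 + ∫(5*y*exp(4*y)/2) dy.
Step 2. Integrate ∫(5*y*exp(4*y)/2) dy by parts with u = y, dv = (5*exp(4*y)/2) dy, so v = 5*exp(4*y)/8: now -5*y**2*exp(4*y)/4 + 5*y*exp(4*y)/8 + ∫(-5*exp(4*y)/8) dy.
Step 3. Evaluate the standard form: now -5*y**2*exp(4*y)/4 + 5*y*exp(4*y)/8 - 5*exp(4*y)/32.
Answer: -5*y**2*exp(4*y)/4 + 5*y*exp(4*y)/8 - 5*exp(4*y)/32.


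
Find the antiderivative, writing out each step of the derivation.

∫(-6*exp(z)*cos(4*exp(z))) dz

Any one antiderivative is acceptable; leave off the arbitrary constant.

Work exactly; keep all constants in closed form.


Step 1. Substitute u = exp(z), turning ∫(-6*exp(z)*cos(4*exp(z))) dz into ∫(-6*cos(4*u)) du: now ∫(-6*cos(4*u)) du.
Step 2. Evaluate the standard form: now -3*sin(4*u)/2.
Step 3. Substitute back u = exp(z): now -3*sin(4*exp(z))/2.
Answer: -3*sin(4*exp(z))/2.


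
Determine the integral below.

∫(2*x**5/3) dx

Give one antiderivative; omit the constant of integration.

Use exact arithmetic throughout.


Answer: x**6/9.


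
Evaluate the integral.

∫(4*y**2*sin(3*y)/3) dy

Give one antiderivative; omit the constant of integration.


Answer: -4*y**2*cos(3*y)/9 + 8*y*sin(3*y)/27 + 8*cos(3*y)/81.


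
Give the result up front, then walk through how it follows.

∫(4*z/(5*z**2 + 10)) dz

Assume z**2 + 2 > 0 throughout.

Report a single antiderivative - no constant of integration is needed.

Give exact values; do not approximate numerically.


The answer is 2*log(z**2 + 2)/5.
Step 1. Substitute u = z**2 + 2, turning ∫(4*z/(5*z**2 + 10)) dz into ∫(2/(5*u)) du: now ∫(2/(5*u)) du.
Step 2. Evaluate the standard form [assuming u > 0]: now 2*log(u)/5.
Step 3. Substitute back u = z**2 + 2: now 2*log(z**2 + 2)/5.
Answer: 2*log(z**2 + 2)/5.


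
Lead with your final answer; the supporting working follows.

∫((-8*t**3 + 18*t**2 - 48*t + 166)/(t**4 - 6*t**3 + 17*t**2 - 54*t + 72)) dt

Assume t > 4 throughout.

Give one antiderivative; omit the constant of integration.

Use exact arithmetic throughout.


The answer is -5*log(t - 4) - 3*log(t - 2) - 4*atan(t/3)/3.
Step 1. Decompose ∫((-8*t**3 + 18*t**2 - 48*t + 166)/(t**4 - 6*t**3 + 17*t**2 - 54*t + 72)) dt by partial fractions, (-8*t**3 + 18*t**2 - 48*t + 166)/(t**4 - 6*t**3 + 17*t**2 - 54*t + 72) = -4/(t**2 + 9) - 3/(t - 2) - 5/(t - 4): now ∫(-5/(t - 4)) dt + ∫(-3/(t - 2)) dt + ∫(-4/(t**2 + 9)) dt.
Step 2. Evaluate the standard form [assuming t > 2]: now -3*log(t - 2) + ∫(-5/(t - 4)) dt + ∫(-4/(t**2 + 9)) dt.
Step 3. Evaluate the standard form [assuming t > 4]: now -5*log(t - 4) - 3*log(t - 2) + ∫(-4/(t**2 + 9)) dt.
Step 4. Evaluate the standard form: now -5*log(t - 4) - 3*log(t - 2) - 4*atan(t/3)/3.
Answer: -5*log(t - 4) - 3*log(t - 2) - 4*atan(t/3)/3.


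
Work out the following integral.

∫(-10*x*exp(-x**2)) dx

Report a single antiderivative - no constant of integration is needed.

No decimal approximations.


Answer: 5*exp(-x**2).


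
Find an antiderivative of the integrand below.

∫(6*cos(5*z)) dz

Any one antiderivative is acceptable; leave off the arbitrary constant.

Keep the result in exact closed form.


Answer: 6*sin(5*z)/5.


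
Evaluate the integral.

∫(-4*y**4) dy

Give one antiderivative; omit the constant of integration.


Answer: -4*y**5/5.


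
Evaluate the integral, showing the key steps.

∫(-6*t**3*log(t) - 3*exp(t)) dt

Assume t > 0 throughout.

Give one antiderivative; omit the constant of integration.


Step 1. Rewrite: now ∫(-6*t**3*log(t)) dt + ∫(-3*exp(t)) dt.
Step 2. Evaluate the standard form: now -3*exp(t) + ∫(-6*t**3*log(t)) dt.
Step 3. Integrate ∫(-6*t**3*log(t)) dt by parts with u = log(t), dv = (-6*t**3) dt, so v = -3*t**4/2 [assuming t > 0]: now -3*t**4*log(t)/2 - 3*exp(t) + ∫(3*t**3/2) dt.
Step 4. Evaluate the standard form: now -3*t**4*log(t)/2 + 3*t**4/8 - 3*exp(t).
Answer: -3*t**4*log(t)/2 + 3*t**4/8 - 3*exp(t).


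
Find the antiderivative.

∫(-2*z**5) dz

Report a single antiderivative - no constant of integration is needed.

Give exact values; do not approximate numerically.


Answer: -z**6/3.


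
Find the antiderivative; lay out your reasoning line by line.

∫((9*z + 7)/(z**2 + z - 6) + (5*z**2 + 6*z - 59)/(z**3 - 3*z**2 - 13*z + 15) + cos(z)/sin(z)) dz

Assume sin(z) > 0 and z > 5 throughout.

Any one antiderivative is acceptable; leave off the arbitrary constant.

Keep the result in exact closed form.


Step 1. Rewrite: now ∫((9*z + 7)/(z**2 + z - 6)) dz + ∫((5*z**2 + 6*z - 59)/(z**3 - 3*z**2 - 13*z + 15)) dz + ∫(cos(z)/sin(z)) dz.
Step 2. Decompose ∫((5*z**2 + 6*z - 59)/(z**3 - 3*z**2 - 13*z + 15)) dz by partial fractions, (5*z**2 + 6*z - 59)/(z**3 - 3*z**2 - 13*z + 15) = -1/(z + 3) + 3/(z - 1) + 3/(z - 5): now ∫((9*z + 7)/(z**2 + z - 6)) dz + ∫(cos(z)/sin(z)) dz + ∫(3/(z - 5)) dz + ∫(3/(z - 1)) dz + ∫(-1/(z + 3)) dz.
Step 3. Evaluate the standard form [assuming z > 5]: now 3*log(z - 5) + ∫((9*z + 7)/(z**2 + z - 6)) dz + ∫(cos(z)/sin(z)) dz + ∫(3/(z - 1)) dz + ∫(-1/(z + 3)) dz.
Step 4. Evaluate the standard form [assuming z > 1]: now 3*log(z - 5) + 3*log(z - 1) + ∫((9*z + 7)/(z**2 + z - 6)) dz + ∫(cos(z)/sin(z)) dz + ∫(-1/(z + 3)) dz.
Step 5. Evaluate the standard form [assuming z > -3]: now 3*log(z - 5) + 3*log(z - 1) - log(z + 3) + ∫((9*z + 7)/(z**2 + z - 6)) dz + ∫(cos(z)/sin(z)) dz.
Step 6. Substitute u = sin(z), turning ∫(cos(z)/sin(z)) dz into ∫(1/u) du: now 3*log(z - 5) + 3*log(z - 1) - log(z + 3) + ∫(1/u) du + ∫((9*z + 7)/(z**2 + z - 6)) dz.
Step 7. Evaluate the standard form [assuming u > 0]: now log(u) + 3*log(z - 5) + 3*log(z - 1) - log(z + 3) + ∫((9*z + 7)/(z**2 + z - 6)) dz.
Step 8. Substitute back u = sin(z): now 3*log(z - 5) + 3*log(z - 1) - log(z + 3) + log(sin(z)) + ∫((9*z + 7)/(z**2 + z - 6)) dz.
Step 9. Decompose ∫((9*z + 7)/(z**2 + z - 6)) dz by partial fractions, (9*z + 7)/(z**2 + z - 6) = 4/(z + 3) + 5/(z - 2): now 3*log(z - 5) + 3*log(z - 1) - log(z + 3) + log(sin(z)) + ∫(5/(z - 2)) dz + ∫(4/(z + 3)) dz.
Step 10. Evaluate the standard form [assuming z > -3]: now 3*log(z - 5) + 3*log(z - 1) + 3*log(z + 3) + log(sin(z)) + ∫(5/(z - 2)) dz.
Step 11. Evaluate the standard form [assuming z > 2]: now 3*log(z - 5) + 5*log(z - 2) + 3*log(z - 1) + 3*log(z + 3) + log(sin(z)).
Answer: 3*log(z - 5) + 5*log(z - 2) + 3*log(z - 1) + 3*log(z + 3) + log(sin(z)).


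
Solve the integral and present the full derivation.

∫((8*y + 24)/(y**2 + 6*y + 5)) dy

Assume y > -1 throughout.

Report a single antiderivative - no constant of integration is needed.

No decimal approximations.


Step 1. Decompose ∫((8*y + 24)/(y**2 + 6*y + 5)) dy by partial fractions, (8*y + 24)/(y**2 + 6*y + 5) = 4/(y + 5) + 4/(y + 1): now ∫(4/(y + 1)) dy + ∫(4/(y + 5)) dy.
Step 2. Evaluate the standard form [assuming y > -1]: now 4*log(y + 1) + ∫(4/(y + 5)) dy.
Step 3. Evaluate the standard form [assuming y > -5]: now 4*log(y + 1) + 4*log(y + 5).
Answer: 4*log(y + 1) + 4*log(y + 5).


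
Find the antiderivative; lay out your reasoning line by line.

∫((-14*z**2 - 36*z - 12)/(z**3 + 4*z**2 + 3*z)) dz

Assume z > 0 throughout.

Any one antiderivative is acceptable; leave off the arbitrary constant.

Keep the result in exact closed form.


Step 1. Decompose ∫((-14*z**2 - 36*z - 12)/(z**3 + 4*z**2 + 3*z)) dz by partial fractions, (-14*z**2 - 36*z - 12)/(z**3 + 4*z**2 + 3*z) = -5/(z + 3) - 5/(z + 1) - 4/z: now ∫(-4/z) dz + ∫(-5/(z + 1)) dz + ∫(-5/(z + 3)) dz.
Step 2. Evaluate the standard form [assuming z > 0]: now -4*log(z) + ∫(-5/(z + 1)) dz + ∫(-5/(z + 3)) dz.
Step 3. Evaluate the standard form [assuming z > -1]: now -4*log(z) - 5*log(z + 1) + ∫(-5/(z + 3)) dz.
Step 4. Evaluate the standard form [assuming z > -3]: now -4*log(z) - 5*log(z + 1) - 5*log(z + 3).
Answer: -4*log(z) - 5*log(z + 1) - 5*log(z + 3).


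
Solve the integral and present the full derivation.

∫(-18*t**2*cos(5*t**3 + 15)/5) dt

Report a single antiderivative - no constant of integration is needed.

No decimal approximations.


Step 1. Substitute u = t**3 + 3, turning ∫(-18*t**2*cos(5*t**3 + 15)/5) dt into ∫(-6*cos(5*u)/5) du: now ∫(-6*cos(5*u)/5) du.
Step 2. Evaluate the standard form: now -6*sin(5*u)/25.
Step 3. Substitute back u = t**3 + 3: now -6*sin(5*t**3 + 15)/25.
Answer: -6*sin(5*t**3 + 15)/25.


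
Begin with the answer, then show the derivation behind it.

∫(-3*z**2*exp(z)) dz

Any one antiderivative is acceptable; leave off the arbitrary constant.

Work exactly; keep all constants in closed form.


The answer is -3*z**2*exp(z) + 6*z*exp(z) - 6*exp(z).
Step 1. Integrate ∫(-3*z**2*exp(z)) dz by parts with u = z**2, dv = (-3*exp(z)) dz, so v = -3*exp(z): now -3*z**2*exp(z) + ∫(6*z*exp(z)) dz.
Step 2. Integrate ∫(6*z*exp(z)) dz by parts with u = z, dv = (6*exp(z)) dz, so v = 6*exp(z): now -3*z**2*exp(z) + 6*z*exp(z) + ∫(-6*exp(z)) dz.
Step 3. Evaluate the standard form: now -3*z**2*exp(z) + 6*z*exp(z) - 6*exp(z).
Answer: -3*z**2*exp(z) + 6*z*exp(z) - 6*exp(z).


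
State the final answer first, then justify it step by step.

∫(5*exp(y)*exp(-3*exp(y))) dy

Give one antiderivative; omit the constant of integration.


The answer is -5*exp(-3*exp(y))/3.
Step 1. Substitute u = exp(y), turning ∫(5*exp(y)*exp(-3*exp(y))) dy into ∫(5*exp(-3*u)) du: now ∫(5*exp(-3*u)) du.
Step 2. Evaluate the standard form: now -5*exp(-3*u)/3.
Step 3. Substitute back u = exp(y): now -5*exp(-3*exp(y))/3.
Answer: -5*exp(-3*exp(y))/3.


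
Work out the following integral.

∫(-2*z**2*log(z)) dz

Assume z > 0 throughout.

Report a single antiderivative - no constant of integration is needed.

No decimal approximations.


Answer: -2*z**3*log(z)/3 + 2*z**3/9.


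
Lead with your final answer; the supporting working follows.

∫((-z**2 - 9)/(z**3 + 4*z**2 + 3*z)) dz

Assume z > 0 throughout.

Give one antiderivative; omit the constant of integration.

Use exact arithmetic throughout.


The answer is -3*log(z) + 5*log(z + 1) - 3*log(z + 3).
Step 1. Decompose ∫((-z**2 - 9)/(z**3 + 4*z**2 + 3*z)) dz by partial fractions, (-z**2 - 9)/(z**3 + 4*z**2 + 3*z) = -3/(z + 3) + 5/(z + 1) - 3/z: now ∫(-3/z) dz + ∫(5/(z + 1)) dz + ∫(-3/(z + 3)) dz.
Step 2. Evaluate the standard form [assuming z > 0]: now -3*log(z) + ∫(5/(z + 1)) dz + ∫(-3/(z + 3)) dz.
Step 3. Evaluate the standard form [assuming z > -1]: now -3*log(z) + 5*log(z + 1) + ∫(-3/(z + 3)) dz.
Step 4. Evaluate the standard form [assuming z > -3]: now -3*log(z) + 5*log(z + 1) - 3*log(z + 3).
Answer: -3*log(z) + 5*log(z + 1) - 3*log(z + 3).


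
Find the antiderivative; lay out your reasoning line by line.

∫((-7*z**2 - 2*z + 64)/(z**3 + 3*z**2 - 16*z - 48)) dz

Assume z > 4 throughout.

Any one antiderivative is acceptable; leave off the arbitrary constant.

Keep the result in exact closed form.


Step 1. Decompose ∫((-7*z**2 - 2*z + 64)/(z**3 + 3*z**2 - 16*z - 48)) dz by partial fractions, (-7*z**2 - 2*z + 64)/(z**3 + 3*z**2 - 16*z - 48) = -5/(z + 4) - 1/(z + 3) - 1/(z - 4): now ∫(-1/(z - 4)) dz + ∫(-1/(z + 3)) dz + ∫(-5/(z + 4)) dz.
Step 2. Evaluate the standard form [assuming z > -4]: now -5*log(z + 4) + ∫(-1/(z - 4)) dz + ∫(-1/(z + 3)) dz.
Step 3. Evaluate the standard form [assuming z > -3]: now -log(z + 3) - 5*log(z + 4) + ∫(-1/(z - 4)) dz.
Step 4. Evaluate the standard form [assuming z > 4]: now -log(z - 4) - log(z + 3) - 5*log(z + 4).
Answer: -log(z - 4) - log(z + 3) - 5*log(z + 4).


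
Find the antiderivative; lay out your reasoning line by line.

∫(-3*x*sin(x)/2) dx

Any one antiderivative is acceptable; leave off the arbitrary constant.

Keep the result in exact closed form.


Step 1. Integrate ∫(-3*x*sin(x)/2) dx by parts with u = x, dv = (-3*sin(x)/2) dx, so v = 3*cos(x)/2: now 3*x*cos(x)/2 + ∫(-3*cos(x)/2) dx.
Step 2. Evaluate the standard form: now 3*x*cos(x)/2 - 3*sin(x)/2.
Answer: 3*x*cos(x)/2 - 3*sin(x)/2.


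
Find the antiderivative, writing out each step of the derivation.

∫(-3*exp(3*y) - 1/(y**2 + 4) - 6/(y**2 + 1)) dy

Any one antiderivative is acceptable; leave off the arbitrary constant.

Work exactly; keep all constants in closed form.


Step 1. Rewrite: now ∫(-6/(y**2 + 1)) dy + ∫(-1/(y**2 + 4)) dy + ∫(-3*exp(3*y)) dy.
Step 2. Evaluate the standard form: now -atan(y/2)/2 + ∫(-6/(y**2 + 1)) dy + ∫(-3*exp(3*y)) dy.
Step 3. Evaluate the standard form: now -atan(y/2)/2 - 6*atan(y) + ∫(-3*exp(3*y)) dy.
Step 4. Evaluate the standard form: now -exp(3*y) - atan(y/2)/2 - 6*atan(y).
Answer: -exp(3*y) - atan(y/2)/2 - 6*atan(y).


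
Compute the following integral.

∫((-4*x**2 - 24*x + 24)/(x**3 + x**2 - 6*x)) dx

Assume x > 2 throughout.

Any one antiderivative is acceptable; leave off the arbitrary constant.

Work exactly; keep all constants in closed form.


Answer: -4*log(x) - 4*log(x - 2) + 4*log(x + 3).


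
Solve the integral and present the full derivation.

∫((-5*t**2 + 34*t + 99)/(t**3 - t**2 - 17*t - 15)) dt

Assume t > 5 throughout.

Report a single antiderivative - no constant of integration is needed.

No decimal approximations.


Step 1. Decompose ∫((-5*t**2 + 34*t + 99)/(t**3 - t**2 - 17*t - 15)) dt by partial fractions, (-5*t**2 + 34*t + 99)/(t**3 - t**2 - 17*t - 15) = -3/(t + 3) - 5/(t + 1) + 3/(t - 5): now ∫(3/(t - 5)) dt + ∫(-5/(t + 1)) dt + ∫(-3/(t + 3)) dt.
Step 2. Evaluate the standard form [assuming t > -1]: now -5*log(t + 1) + ∫(3/(t - 5)) dt + ∫(-3/(t + 3)) dt.
Step 3. Evaluate the standard form [assuming t > -3]: now -5*log(t + 1) - 3*log(t + 3) + ∫(3/(t - 5)) dt.
Step 4. Evaluate the standard form [assuming t > 5]: now 3*log(t - 5) - 5*log(t + 1) - 3*log(t + 3).
Answer: 3*log(t - 5) - 5*log(t + 1) - 3*log(t + 3).


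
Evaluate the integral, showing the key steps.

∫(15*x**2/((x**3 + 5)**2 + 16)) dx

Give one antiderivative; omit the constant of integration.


Step 1. Substitute u = x**3 + 5, turning ∫(15*x**2/((x**3 + 5)**2 + 16)) dx into ∫(5/(u**2 + 16)) du: now ∫(5/(u**2 + 16)) du.
Step 2. Evaluate the standard form: now 5*atan(u/4)/4.
Step 3. Substitute back u = x**3 + 5: now 5*atan(x**3/4 + 5/4)/4.
Answer: 5*atan(x**3/4 + 5/4)/4.


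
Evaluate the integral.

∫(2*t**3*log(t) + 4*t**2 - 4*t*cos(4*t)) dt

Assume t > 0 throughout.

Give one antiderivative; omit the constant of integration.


Answer: t**4*log(t)/2 - t**4/8 + 4*t**3/3 - t*sin(4*t) - cos(4*t)/4.


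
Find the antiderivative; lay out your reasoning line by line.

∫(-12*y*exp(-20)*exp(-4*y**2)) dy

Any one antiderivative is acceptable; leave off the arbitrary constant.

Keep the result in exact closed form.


Step 1. Substitute u = y**2 + 5, turning ∫(-12*y*exp(-20)*exp(-4*y**2)) dy into ∫(-6*exp(-4*u)) du: now ∫(-6*exp(-4*u)) du.
Step 2. Evaluate the standard form: now 3*exp(-4*u)/2.
Step 3. Substitute back u = y**2 + 5: now 3*exp(-4*y**2 - 20)/2.
Answer: 3*exp(-4*y**2 - 20)/2.


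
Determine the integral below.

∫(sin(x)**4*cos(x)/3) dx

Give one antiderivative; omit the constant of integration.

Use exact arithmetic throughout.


Answer: sin(x)**5/15.


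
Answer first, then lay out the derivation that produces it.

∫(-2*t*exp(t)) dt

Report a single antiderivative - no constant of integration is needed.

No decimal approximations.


The answer is -2*t*exp(t) + 2*exp(t).
Step 1. Integrate ∫(-2*t*exp(t)) dt by parts with u = t, dv = (-2*exp(t)) dt, so v = -2*exp(t): now -2*t*exp(t) + ∫(2*exp(t)) dt.
Step 2. Evaluate the standard form: now -2*t*exp(t) + 2*exp(t).
Answer: -2*t*exp(t) + 2*exp(t).


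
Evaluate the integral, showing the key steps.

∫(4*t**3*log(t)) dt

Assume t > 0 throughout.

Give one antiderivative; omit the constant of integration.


Step 1. Integrate ∫(4*t**3*log(t)) dt by parts with u = log(t), dv = (4*t**3) dt, so v = t**4 [assuming t > 0]: now t**4*log(t) + ∫(-t**3) dt.
Step 2. Evaluate the standard form: now t**4*log(t) - t**4/4.
Answer: t**4*log(t) - t**4/4.


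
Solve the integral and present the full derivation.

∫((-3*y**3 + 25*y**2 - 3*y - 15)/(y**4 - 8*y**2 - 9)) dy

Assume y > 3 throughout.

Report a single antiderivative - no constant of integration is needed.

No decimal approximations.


Step 1. Decompose ∫((-3*y**3 + 25*y**2 - 3*y - 15)/(y**4 - 8*y**2 - 9)) dy by partial fractions, (-3*y**3 + 25*y**2 - 3*y - 15)/(y**4 - 8*y**2 - 9) = 4/(y**2 + 1) - 5/(y + 3) + 2/(y - 3): now ∫(2/(y - 3)) dy + ∫(-5/(y + 3)) dy + ∫(4/(y**2 + 1)) dy.
Step 2. Evaluate the standard form [assuming y > -3]: now -5*log(y + 3) + ∫(2/(y - 3)) dy + ∫(4/(y**2 + 1)) dy.
Step 3. Evaluate the standard form [assuming y > 3]: now 2*log(y - 3) - 5*log(y + 3) + ∫(4/(y**2 + 1)) dy.
Step 4. Evaluate the standard form: now 2*log(y - 3) - 5*log(y + 3) + 4*atan(y).
Answer: 2*log(y - 3) - 5*log(y + 3) + 4*atan(y).


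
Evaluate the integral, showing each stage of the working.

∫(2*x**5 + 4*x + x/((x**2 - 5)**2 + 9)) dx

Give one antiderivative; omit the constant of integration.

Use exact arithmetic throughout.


Step 1. Rewrite: now ∫(4*x) dx + ∫(2*x**5) dx + ∫(x/((x**2 - 5)**2 + 9)) dx.
Step 2. Substitute u = x**2 - 5, turning ∫(x/((x**2 - 5)**2 + 9)) dx into ∫(1/(2*(u**2 + 9))) du: now ∫(4*x) dx + ∫(2*x**5) dx + ∫(1/(2*(u**2 + 9))) du.
Step 3. Evaluate the standard form: now atan(u/3)/6 + ∫(4*x) dx + ∫(2*x**5) dx.
Step 4. Substitute back u = x**2 - 5: now atan(x**2/3 - 5/3)/6 + ∫(4*x) dx + ∫(2*x**5) dx.
Step 5. Evaluate the standard form: now 2*x**2 + atan(x**2/3 - 5/3)/6 + ∫(2*x**5) dx.
Step 6. Evaluate the standard form: now x**6/3 + 2*x**2 + atan(x**2/3 - 5/3)/6.
Answer: x**6/3 + 2*x**2 + atan(x**2/3 - 5/3)/6.


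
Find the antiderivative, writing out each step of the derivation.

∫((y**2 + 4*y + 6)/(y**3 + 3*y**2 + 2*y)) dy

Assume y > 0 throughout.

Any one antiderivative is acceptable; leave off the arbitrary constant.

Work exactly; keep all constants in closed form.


Step 1. Decompose ∫((y**2 + 4*y + 6)/(y**3 + 3*y**2 + 2*y)) dy by partial fractions, (y**2 + 4*y + 6)/(y**3 + 3*y**2 + 2*y) = 1/(y + 2) - 3/(y + 1) + 3/y: now ∫(3/y) dy + ∫(-3/(y + 1)) dy + ∫(1/(y + 2)) dy.
Step 2. Evaluate the standard form [assuming y > -2]: now log(y + 2) + ∫(3/y) dy + ∫(-3/(y + 1)) dy.
Step 3. Evaluate the standard form [assuming y > 0]: now 3*log(y) + log(y + 2) + ∫(-3/(y + 1)) dy.
Step 4. Evaluate the standard form [assuming y > -1]: now 3*log(y) - 3*log(y + 1) + log(y + 2).
Answer: 3*log(y) - 3*log(y + 1) + log(y + 2).


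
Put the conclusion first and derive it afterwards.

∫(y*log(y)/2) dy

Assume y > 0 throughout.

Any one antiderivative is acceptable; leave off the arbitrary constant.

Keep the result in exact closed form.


The answer is y**2*log(y)/4 - y**2/8.
Step 1. Integrate ∫(y*log(y)/2) dy by parts with u = log(y), dv = (y/2) dy, so v = y**2/4 [assuming y > 0]: now y**2*log(y)/4 + ∫(-y/4) dy.
Step 2. Evaluate the standard form: now y**2*log(y)/4 - y**2/8.
Answer: y**2*log(y)/4 - y**2/8.


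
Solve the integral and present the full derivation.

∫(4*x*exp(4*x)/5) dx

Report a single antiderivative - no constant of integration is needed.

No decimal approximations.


Step 1. Integrate ∫(4*x*exp(4*x)/5) dx by parts with u = x, dv = (4*exp(4*x)/5) dx, so v = exp(4*x)/5: now x*exp(4*x)/5 + ∫(-exp(4*x)/5) dx.
Step 2. Evaluate the standard form: now x*exp(4*x)/5 - exp(4*x)/20.
Answer: x*exp(4*x)/5 - exp(4*x)/20.


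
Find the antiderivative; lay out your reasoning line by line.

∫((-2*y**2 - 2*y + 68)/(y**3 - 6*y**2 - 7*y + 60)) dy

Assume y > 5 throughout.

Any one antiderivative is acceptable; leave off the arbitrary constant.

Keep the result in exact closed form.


Step 1. Decompose ∫((-2*y**2 - 2*y + 68)/(y**3 - 6*y**2 - 7*y + 60)) dy by partial fractions, (-2*y**2 - 2*y + 68)/(y**3 - 6*y**2 - 7*y + 60) = 1/(y + 3) - 4/(y - 4) + 1/(y - 5): now ∫(1/(y - 5)) dy + ∫(-4/(y - 4)) dy + ∫(1/(y + 3)) dy.
Step 2. Evaluate the standard form [assuming y > 4]: now -4*log(y - 4) + ∫(1/(y - 5)) dy + ∫(1/(y + 3)) dy.
Step 3. Evaluate the standard form [assuming y > 5]: now log(y - 5) - 4*log(y - 4) + ∫(1/(y + 3)) dy.
Step 4. Evaluate the standard form [assuming y > -3]: now log(y - 5) - 4*log(y - 4) + log(y + 3).
Answer: log(y - 5) - 4*log(y - 4) + log(y + 3).


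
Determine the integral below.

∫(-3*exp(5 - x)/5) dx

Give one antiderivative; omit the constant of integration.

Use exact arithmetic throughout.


Answer: 3*exp(5 - x)/5.


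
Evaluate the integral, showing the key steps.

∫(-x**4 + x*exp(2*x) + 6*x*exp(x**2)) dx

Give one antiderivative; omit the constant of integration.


Step 1. Rewrite: now ∫(-x**4) dx + ∫(x*exp(2*x)) dx + ∫(6*x*exp(x**2)) dx.
Step 2. Integrate ∫(x*exp(2*x)) dx by parts with u = x, dv = (exp(2*x)) dx, so v = exp(2*x)/2: now x*exp(2*x)/2 + ∫(-x**4) dx + ∫(6*x*exp(x**2)) dx + ∫(-exp(2*x)/2) dx.
Step 3. Evaluate the standard form: now x*exp(2*x)/2 - exp(2*x)/4 + ∫(-x**4) dx + ∫(6*x*exp(x**2)) dx.
Step 4. Substitute u = x**2, turning ∫(6*x*exp(x**2)) dx into ∫(3*exp(u)) du: now x*exp(2*x)/2 - exp(2*x)/4 + ∫(-x**4) dx + ∫(3*exp(u)) du.
Step 5. Evaluate the standard form: now x*exp(2*x)/2 + 3*exp(u) - exp(2*x)/4 + ∫(-x**4) dx.
Step 6. Substitute back u = x**2: now x*exp(2*x)/2 - exp(2*x)/4 + 3*exp(x**2) + ∫(-x**4) dx.
Step 7. Evaluate the standard form: now -x**5/5 + x*exp(2*x)/2 - exp(2*x)/4 + 3*exp(x**2).
Answer: -x**5/5 + x*exp(2*x)/2 - exp(2*x)/4 + 3*exp(x**2).


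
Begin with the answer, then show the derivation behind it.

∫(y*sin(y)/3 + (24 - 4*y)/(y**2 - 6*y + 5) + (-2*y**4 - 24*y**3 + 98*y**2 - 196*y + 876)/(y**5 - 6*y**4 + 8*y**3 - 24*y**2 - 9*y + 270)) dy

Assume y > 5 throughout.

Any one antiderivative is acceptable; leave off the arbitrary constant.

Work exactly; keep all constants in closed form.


The answer is -y*cos(y)/3 - 3*log(y - 5) - 2*log(y - 3) - 5*log(y - 1) + 4*log(y + 2) + sin(y)/3 - 2*atan(y/3)/3.
Step 1. Rewrite: now ∫(y*sin(y)/3) dy + ∫((24 - 4*y)/(y**2 - 6*y + 5)) dy + ∫((-2*y**4 - 24*y**3 + 98*y**2 - 196*y + 876)/(y**5 - 6*y**4 + 8*y**3 - 24*y**2 - 9*y + 270)) dy.
Step 2. Decompose ∫((-2*y**4 - 24*y**3 + 98*y**2 - 196*y + 876)/(y**5 - 6*y**4 + 8*y**3 - 24*y**2 - 9*y + 270)) dy by partial fractions, (-2*y**4 - 24*y**3 + 98*y**2 - 196*y + 876)/(y**5 - 6*y**4 + 8*y**3 - 24*y**2 - 9*y + 270) = -2/(y**2 + 9) + 4/(y + 2) - 2/(y - 3) - 4/(y - 5): now ∫(y*sin(y)/3) dy + ∫((24 - 4*y)/(y**2 - 6*y + 5)) dy + ∫(-4/(y - 5)) dy + ∫(-2/(y - 3)) dy + ∫(4/(y + 2)) dy + ∫(-2/(y**2 + 9)) dy.
Step 3. Evaluate the standard form [assuming y > 5]: now -4*log(y - 5) + ∫(y*sin(y)/3) dy + ∫((24 - 4*y)/(y**2 - 6*y + 5)) dy + ∫(-2/(y - 3)) dy + ∫(4/(y + 2)) dy + ∫(-2/(y**2 + 9)) dy.
Step 4. Evaluate the standard form [assuming y > 3]: now -4*log(y - 5) - 2*log(y - 3) + ∫(y*sin(y)/3) dy + ∫((24 - 4*y)/(y**2 - 6*y + 5)) dy + ∫(4/(y + 2)) dy + ∫(-2/(y**2 + 9)) dy.
Step 5. Evaluate the standard form [assuming y > -2]: now -4*log(y - 5) - 2*log(y - 3) + 4*log(y + 2) + ∫(y*sin(y)/3) dy + ∫((24 - 4*y)/(y**2 - 6*y + 5)) dy + ∫(-2/(y**2 + 9)) dy.
Step 6. Evaluate the standard form: now -4*log(y - 5) - 2*log(y - 3) + 4*log(y + 2) - 2*atan(y/3)/3 + ∫(y*sin(y)/3) dy + ∫((24 - 4*y)/(y**2 - 6*y + 5)) dy.
Step 7. Integrate ∫(y*sin(y)/3) dy by parts with u = y, dv = (sin(y)/3) dy, so v = -cos(y)/3: now -y*cos(y)/3 - 4*log(y - 5) - 2*log(y - 3) + 4*log(y + 2) - 2*atan(y/3)/3 + ∫((24 - 4*y)/(y**2 - 6*y + 5)) dy + ∫(cos(y)/3) dy.
Step 8. Evaluate the standard form: now -y*cos(y)/3 - 4*log(y - 5) - 2*log(y - 3) + 4*log(y + 2) + sin(y)/3 - 2*atan(y/3)/3 + ∫((24 - 4*y)/(y**2 - 6*y + 5)) dy.
Step 9. Decompose ∫((24 - 4*y)/(y**2 - 6*y + 5)) dy by partial fractions, (24 - 4*y)/(y**2 - 6*y + 5) = -5/(y - 1) + 1/(y - 5): now -y*cos(y)/3 - 4*log(y - 5) - 2*log(y - 3) + 4*log(y + 2) + sin(y)/3 - 2*atan(y/3)/3 + ∫(1/(y - 5)) dy + ∫(-5/(y - 1)) dy.
Step 10. Evaluate the standard form [assuming y > 5]: now -y*cos(y)/3 - 3*log(y - 5) - 2*log(y - 3) + 4*log(y + 2) + sin(y)/3 - 2*atan(y/3)/3 + ∫(-5/(y - 1)) dy.
Step 11. Evaluate the standard form [assuming y > 1]: now -y*cos(y)/3 - 3*log(y - 5) - 2*log(y - 3) - 5*log(y - 1) + 4*log(y + 2) + sin(y)/3 - 2*atan(y/3)/3.
Answer: -y*cos(y)/3 - 3*log(y - 5) - 2*log(y - 3) - 5*log(y - 1) + 4*log(y + 2) + sin(y)/3 - 2*atan(y/3)/3.


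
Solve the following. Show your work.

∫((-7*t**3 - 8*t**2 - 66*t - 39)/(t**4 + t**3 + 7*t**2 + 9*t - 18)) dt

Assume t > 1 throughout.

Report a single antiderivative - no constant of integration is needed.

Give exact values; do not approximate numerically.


Step 1. Decompose ∫((-7*t**3 - 8*t**2 - 66*t - 39)/(t**4 + t**3 + 7*t**2 + 9*t - 18)) dt by partial fractions, (-7*t**3 - 8*t**2 - 66*t - 39)/(t**4 + t**3 + 7*t**2 + 9*t - 18) = -3/(t**2 + 9) - 3/(t + 2) - 4/(t - 1): now ∫(-4/(t - 1)) dt + ∫(-3/(t + 2)) dt + ∫(-3/(t**2 + 9)) dt.
Step 2. Evaluate the standard form [assuming t > 1]: now -4*log(t - 1) + ∫(-3/(t + 2)) dt + ∫(-3/(t**2 + 9)) dt.
Step 3. Evaluate the standard form [assuming t > -2]: now -4*log(t - 1) - 3*log(t + 2) + ∫(-3/(t**2 + 9)) dt.
Step 4. Evaluate the standard form: now -4*log(t - 1) - 3*log(t + 2) - atan(t/3).
Answer: -4*log(t - 1) - 3*log(t + 2) - atan(t/3).


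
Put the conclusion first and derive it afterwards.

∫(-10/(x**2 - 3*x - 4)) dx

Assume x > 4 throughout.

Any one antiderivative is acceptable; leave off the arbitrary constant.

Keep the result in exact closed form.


The answer is -2*log(x - 4) + 2*log(x + 1).
Step 1. Decompose ∫(-10/(x**2 - 3*x - 4)) dx by partial fractions, -10/(x**2 - 3*x - 4) = 2/(x + 1) - 2/(x - 4): now ∫(-2/(x - 4)) dx + ∫(2/(x + 1)) dx.
Step 2. Evaluate the standard form [assuming x > -1]: now 2*log(x + 1) + ∫(-2/(x - 4)) dx.
Step 3. Evaluate the standard form [assuming x > 4]: now -2*log(x - 4) + 2*log(x + 1).
Answer: -2*log(x - 4) + 2*log(x + 1).


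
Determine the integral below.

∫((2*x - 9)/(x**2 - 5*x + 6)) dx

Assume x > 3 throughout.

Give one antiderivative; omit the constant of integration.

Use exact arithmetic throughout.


Answer: -3*log(x - 3) + 5*log(x - 2).


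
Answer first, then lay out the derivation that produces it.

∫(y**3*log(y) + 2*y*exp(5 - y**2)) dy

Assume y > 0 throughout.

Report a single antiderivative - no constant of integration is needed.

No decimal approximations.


The answer is y**4*log(y)/4 - y**4/16 - exp(5 - y**2).
Step 1. Rewrite: now ∫(2*y*exp(5 - y**2)) dy + ∫(y**3*log(y)) dy.
Step 2. Integrate ∫(y**3*log(y)) dy by parts with u = log(y), dv = (y**3) dy, so v = y**4/4 [assuming y > 0]: now y**4*log(y)/4 + ∫(-y**3/4) dy + ∫(2*y*exp(5 - y**2)) dy.
Step 3. Evaluate the standard form: now y**4*log(y)/4 - y**4/16 + ∫(2*y*exp(5 - y**2)) dy.
Step 4. Substitute u = y**2 - 5, turning ∫(2*y*exp(5 - y**2)) dy into ∫(exp(-u)) du: now y**4*log(y)/4 - y**4/16 + ∫(exp(-u)) du.
Step 5. Evaluate the standard form: now y**4*log(y)/4 - y**4/16 - exp(-u).
Step 6. Substitute back u = y**2 - 5: now y**4*log(y)/4 - y**4/16 - exp(5 - y**2).
Answer: y**4*log(y)/4 - y**4/16 - exp(5 - y**2).


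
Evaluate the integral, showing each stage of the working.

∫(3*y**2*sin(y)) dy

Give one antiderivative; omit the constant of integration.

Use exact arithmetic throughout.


Step 1. Integrate ∫(3*y**2*sin(y)) dy by parts with u = y**2, dv = (3*sin(y)) dy, so v = -3*cos(y): now -3*y**2*cos(y) + ∫(6*y*cos(y)) dy.
Step 2. Integrate ∫(6*y*cos(y)) dy by parts with u = y, dv = (6*cos(y)) dy, so v = 6*sin(y): now -3*y**2*cos(y) + 6*y*sin(y) + ∫(-6*sin(y)) dy.
Step 3. Evaluate the standard form: now -3*y**2*cos(y) + 6*y*sin(y) + 6*cos(y).
Answer: -3*y**2*cos(y) + 6*y*sin(y) + 6*cos(y).


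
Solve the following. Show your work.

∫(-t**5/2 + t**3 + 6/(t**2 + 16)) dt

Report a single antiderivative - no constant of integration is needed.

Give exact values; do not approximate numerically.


Step 1. Rewrite: now ∫(t**3) dt + ∫(-t**5/2) dt + ∫(6/(t**2 + 16)) dt.
Step 2. Evaluate the standard form: now -t**6/12 + ∫(t**3) dt + ∫(6/(t**2 + 16)) dt.
Step 3. Evaluate the standard form: now -t**6/12 + t**4/4 + ∫(6/(t**2 + 16)) dt.
Step 4. Evaluate the standard form: now -t**6/12 + t**4/4 + 3*atan(t/4)/2.
Answer: -t**6/12 + t**4/4 + 3*atan(t/4)/2.


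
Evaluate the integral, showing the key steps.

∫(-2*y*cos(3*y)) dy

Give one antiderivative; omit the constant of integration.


Step 1. Integrate ∫(-2*y*cos(3*y)) dy by parts with u = y, dv = (-2*cos(3*y)) dy, so v = -2*sin(3*y)/3: now -2*y*sin(3*y)/3 + ∫(2*sin(3*y)/3) dy.
Step 2. Evaluate the standard form: now -2*y*sin(3*y)/3 - 2*cos(3*y)/9.
Answer: -2*y*sin(3*y)/3 - 2*cos(3*y)/9.


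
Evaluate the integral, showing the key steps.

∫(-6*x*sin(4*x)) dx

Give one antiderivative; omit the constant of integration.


Step 1. Integrate ∫(-6*x*sin(4*x)) dx by parts with u = x, dv = (-6*sin(4*x)) dx, so v = 3*cos(4*x)/2: now 3*x*cos(4*x)/2 + ∫(-3*cos(4*x)/2) dx.
Step 2. Evaluate the standard form: now 3*x*cos(4*x)/2 - 3*sin(4*x)/8.
Answer: 3*x*cos(4*x)/2 - 3*sin(4*x)/8.


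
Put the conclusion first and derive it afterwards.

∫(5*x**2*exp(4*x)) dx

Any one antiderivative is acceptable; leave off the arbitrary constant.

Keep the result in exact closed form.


The answer is 5*x**2*exp(4*x)/4 - 5*x*exp(4*x)/8 + 5*exp(4*x)/32.
Step 1. Integrate ∫(5*x**2*exp(4*x)) dx by parts with u = x**2, dv = (5*exp(4*x)) dx, so v = 5*exp(4*x)/4: now 5*x**2*exp(4*x)/4 + ∫(-5*x*exp(4*x)/2) dx.
Step 2. Integrate ∫(-5*x*exp(4*x)/2) dx by parts with u = x, dv = (-5*exp(4*x)/2) dx, so v = -5*exp(4*x)/8: now 5*x**2*exp(4*x)/4 - 5*x*exp(4*x)/8 + ∫(5*exp(4*x)/8) dx.
Step 3. Evaluate the standard form: now 5*x**2*exp(4*x)/4 - 5*x*exp(4*x)/8 + 5*exp(4*x)/32.
Answer: 5*x**2*exp(4*x)/4 - 5*x*exp(4*x)/8 + 5*exp(4*x)/32.


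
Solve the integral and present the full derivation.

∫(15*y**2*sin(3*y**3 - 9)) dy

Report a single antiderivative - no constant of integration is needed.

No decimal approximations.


Step 1. Substitute u = y**3 - 3, turning ∫(15*y**2*sin(3*y**3 - 9)) dy into ∫(5*sin(3*u)) du: now ∫(5*sin(3*u)) du.
Step 2. Evaluate the standard form: now -5*cos(3*u)/3.
Step 3. Substitute back u = y**3 - 3: now -5*cos(3*y**3 - 9)/3.
Answer: -5*cos(3*y**3 - 9)/3.


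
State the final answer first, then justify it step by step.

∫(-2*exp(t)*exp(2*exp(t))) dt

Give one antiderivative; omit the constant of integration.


The answer is -exp(2*exp(t)).
Step 1. Substitute u = exp(t), turning ∫(-2*exp(t)*exp(2*exp(t))) dt into ∫(-2*exp(2*u)) du: now ∫(-2*exp(2*u)) du.
Step 2. Evaluate the standard form: now -exp(2*u).
Step 3. Substitute back u = exp(t): now -exp(2*exp(t)).
Answer: -exp(2*exp(t)).


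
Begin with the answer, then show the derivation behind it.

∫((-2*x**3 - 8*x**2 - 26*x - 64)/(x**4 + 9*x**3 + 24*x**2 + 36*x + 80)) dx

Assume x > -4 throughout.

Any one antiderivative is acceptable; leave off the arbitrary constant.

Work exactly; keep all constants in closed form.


The answer is 2*log(x + 4) - 4*log(x + 5) - atan(x/2).
Step 1. Decompose ∫((-2*x**3 - 8*x**2 - 26*x - 64)/(x**4 + 9*x**3 + 24*x**2 + 36*x + 80)) dx by partial fractions, (-2*x**3 - 8*x**2 - 26*x - 64)/(x**4 + 9*x**3 + 24*x**2 + 36*x + 80) = -2/(x**2 + 4) - 4/(x + 5) + 2/(x + 4): now ∫(2/(x + 4)) dx + ∫(-4/(x + 5)) dx + ∫(-2/(x**2 + 4)) dx.
Step 2. Evaluate the standard form [assuming x > -5]: now -4*log(x + 5) + ∫(2/(x + 4)) dx + ∫(-2/(x**2 + 4)) dx.
Step 3. Evaluate the standard form [assuming x > -4]: now 2*log(x + 4) - 4*log(x + 5) + ∫(-2/(x**2 + 4)) dx.
Step 4. Evaluate the standard form: now 2*log(x + 4) - 4*log(x + 5) - atan(x/2).
Answer: 2*log(x + 4) - 4*log(x + 5) - atan(x/2).


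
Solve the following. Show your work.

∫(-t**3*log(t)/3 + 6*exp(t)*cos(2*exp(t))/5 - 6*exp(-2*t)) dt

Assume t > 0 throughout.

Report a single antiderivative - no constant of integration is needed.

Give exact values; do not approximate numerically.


Step 1. Rewrite: now ∫(-t**3*log(t)/3) dt + ∫(6*exp(t)*cos(2*exp(t))/5) dt + ∫(-6*exp(-2*t)) dt.
Step 2. Evaluate the standard form: now ∫(-t**3*log(t)/3) dt + ∫(6*exp(t)*cos(2*exp(t))/5) dt + 3*exp(-2*t).
Step 3. Substitute u = exp(t), turning ∫(6*exp(t)*cos(2*exp(t))/5) dt into ∫(6*cos(2*u)/5) du: now ∫(-t**3*log(t)/3) dt + ∫(6*cos(2*u)/5) du + 3*exp(-2*t).
Step 4. Evaluate the standard form: now 3*sin(2*u)/5 + ∫(-t**3*log(t)/3) dt + 3*exp(-2*t).
Step 5. Substitute back u = exp(t): now 3*sin(2*exp(t))/5 + ∫(-t**3*log(t)/3) dt + 3*exp(-2*t).
Step 6. Integrate ∫(-t**3*log(t)/3) dt by parts with u = log(t), dv = (-t**3/3) dt, so v = -t**4/12 [assuming t > 0]: now -t**4*log(t)/12 + 3*sin(2*exp(t))/5 + ∫(t**3/12) dt + 3*exp(-2*t).
Step 7. Evaluate the standard form: now -t**4*log(t)/12 + t**4/48 + 3*sin(2*exp(t))/5 + 3*exp(-2*t).
Answer: -t**4*log(t)/12 + t**4/48 + 3*sin(2*exp(t))/5 + 3*exp(-2*t).


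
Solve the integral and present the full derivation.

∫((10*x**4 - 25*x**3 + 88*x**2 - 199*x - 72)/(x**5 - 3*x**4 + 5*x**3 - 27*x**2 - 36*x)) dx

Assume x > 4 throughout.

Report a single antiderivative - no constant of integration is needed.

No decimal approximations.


Step 1. Decompose ∫((10*x**4 - 25*x**3 + 88*x**2 - 199*x - 72)/(x**5 - 3*x**4 + 5*x**3 - 27*x**2 - 36*x)) dx by partial fractions, (10*x**4 - 25*x**3 + 88*x**2 - 199*x - 72)/(x**5 - 3*x**4 + 5*x**3 - 27*x**2 - 36*x) = -2/(x**2 + 9) + 5/(x + 1) + 3/(x - 4) + 2/x: now ∫(2/x) dx + ∫(3/(x - 4)) dx + ∫(5/(x + 1)) dx + ∫(-2/(x**2 + 9)) dx.
Step 2. Evaluate the standard form [assuming x > -1]: now 5*log(x + 1) + ∫(2/x) dx + ∫(3/(x - 4)) dx + ∫(-2/(x**2 + 9)) dx.
Step 3. Evaluate the standard form [assuming x > 4]: now 3*log(x - 4) + 5*log(x + 1) + ∫(2/x) dx + ∫(-2/(x**2 + 9)) dx.
Step 4. Evaluate the standard form [assuming x > 0]: now 2*log(x) + 3*log(x - 4) + 5*log(x + 1) + ∫(-2/(x**2 + 9)) dx.
Step 5. Evaluate the standard form: now 2*log(x) + 3*log(x - 4) + 5*log(x + 1) - 2*atan(x/3)/3.
Answer: 2*log(x) + 3*log(x - 4) + 5*log(x + 1) - 2*atan(x/3)/3.


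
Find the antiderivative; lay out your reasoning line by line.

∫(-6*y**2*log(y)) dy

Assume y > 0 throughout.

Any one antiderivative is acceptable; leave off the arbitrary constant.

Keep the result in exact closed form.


Step 1. Integrate ∫(-6*y**2*log(y)) dy by parts with u = log(y), dv = (-6*y**2) dy, so v = -2*y**3 [assuming y > 0]: now -2*y**3*log(y) + ∫(2*y**2) dy.
Step 2. Evaluate the standard form: now -2*y**3*log(y) + 2*y**3/3.
Answer: -2*y**3*log(y) + 2*y**3/3.
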